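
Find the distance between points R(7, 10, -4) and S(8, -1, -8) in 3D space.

d = √[(x₂-x₁)² + (y₂-y₁)² + (z₂-z₁)²]
  = √[1² + (-11)² + (-4)²]
  = √[1 + 121 + 16]
  = √138
  ≈ 11.75

11.75


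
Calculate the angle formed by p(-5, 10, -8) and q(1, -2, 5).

p·q = (-5)·1 + 10·(-2) + (-8)·5 = -5 - 20 - 40 = -65
|p| = √((-5)² + 10² + (-8)²) = √189 ≈ 13.75
|q| = √(1² + (-2)² + 5²) = √30 ≈ 5.477
cos θ = (p·q)/(|p||q|) = -65/(13.75·5.477) ≈ -0.8632
θ = arccos(-0.8632) ≈ 149.7°

149.7°


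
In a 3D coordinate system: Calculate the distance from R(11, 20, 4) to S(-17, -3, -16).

d = √[(x₂-x₁)² + (y₂-y₁)² + (z₂-z₁)²]
  = √[(-28)² + (-23)² + (-20)²]
  = √[784 + 529 + 400]
  = √1713
  ≈ 41.39

41.39


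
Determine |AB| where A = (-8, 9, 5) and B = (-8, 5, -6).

d = √[(x₂-x₁)² + (y₂-y₁)² + (z₂-z₁)²]
  = √[0² + (-4)² + (-11)²]
  = √[0 + 16 + 121]
  = √137
  ≈ 11.7

11.7


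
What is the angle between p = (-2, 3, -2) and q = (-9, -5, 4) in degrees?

p·q = (-2)·(-9) + 3·(-5) + (-2)·4 = 18 - 15 - 8 = -5
|p| = √((-2)² + 3² + (-2)²) = √17 ≈ 4.123
|q| = √((-9)² + (-5)² + 4²) = √122 ≈ 11.05
cos θ = (p·q)/(|p||q|) = -5/(4.123·11.05) ≈ -0.1098
θ = arccos(-0.1098) ≈ 96.3°

96.3°


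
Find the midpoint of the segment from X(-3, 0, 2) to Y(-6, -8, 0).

M = ((x₁+x₂)/2, (y₁+y₂)/2, (z₁+z₂)/2)
  = ((-3 - 6)/2, (0 - 8)/2, (2 + 0)/2)
  = (-9/2, -8/2, 2/2)
  = (-4.5, -4, 1)

(-4.5, -4, 1)


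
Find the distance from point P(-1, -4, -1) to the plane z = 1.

distance = |a·x₀ + b·y₀ + c·z₀ - d| / √(a² + b² + c²)
  = |0·(-1) + 0·(-4) + 1·(-1) - 1| / √(0² + 0² + 1²)
  = |0 + 0 - 1 - 1| / √(0 + 0 + 1)
  = |-2| / √1
  = 2 / 1
  ≈ 2

2


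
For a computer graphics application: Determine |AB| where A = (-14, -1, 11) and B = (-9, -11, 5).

d = √[(x₂-x₁)² + (y₂-y₁)² + (z₂-z₁)²]
  = √[5² + (-10)² + (-6)²]
  = √[25 + 100 + 36]
  = √161
  ≈ 12.69

12.69


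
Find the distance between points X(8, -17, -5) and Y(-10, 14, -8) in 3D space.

d = √[(x₂-x₁)² + (y₂-y₁)² + (z₂-z₁)²]
  = √[(-18)² + 31² + (-3)²]
  = √[324 + 961 + 9]
  = √1294
  ≈ 35.97

35.97


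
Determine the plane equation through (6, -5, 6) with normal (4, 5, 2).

The plane through P with normal n = (a, b, c) satisfies n·(r - P) = 0,
i.e. ax + by + cz = a·x₀ + b·y₀ + c·z₀.
d = 4·6 + 5·(-5) + 2·6
  = 24 - 25 + 12
  = 11
Equation: 4x + 5y + 2z = 11

4x + 5y + 2z = 11


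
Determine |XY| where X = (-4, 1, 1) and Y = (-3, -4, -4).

d = √[(x₂-x₁)² + (y₂-y₁)² + (z₂-z₁)²]
  = √[1² + (-5)² + (-5)²]
  = √[1 + 25 + 25]
  = √51
  ≈ 7.141

7.141


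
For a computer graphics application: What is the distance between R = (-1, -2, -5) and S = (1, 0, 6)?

d = √[(x₂-x₁)² + (y₂-y₁)² + (z₂-z₁)²]
  = √[2² + 2² + 11²]
  = √[4 + 4 + 121]
  = √129
  ≈ 11.36

11.36


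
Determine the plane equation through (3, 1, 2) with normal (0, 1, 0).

The plane through P with normal n = (a, b, c) satisfies n·(r - P) = 0,
i.e. ax + by + cz = a·x₀ + b·y₀ + c·z₀.
d = 0·3 + 1·1 + 0·2
  = 0 + 1 + 0
  = 1
Equation: y = 1

y = 1


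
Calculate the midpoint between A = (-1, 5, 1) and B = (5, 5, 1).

M = ((x₁+x₂)/2, (y₁+y₂)/2, (z₁+z₂)/2)
  = ((-1 + 5)/2, (5 + 5)/2, (1 + 1)/2)
  = (4/2, 10/2, 2/2)
  = (2, 5, 1)

(2, 5, 1)


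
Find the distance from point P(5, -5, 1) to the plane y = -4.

distance = |a·x₀ + b·y₀ + c·z₀ - d| / √(a² + b² + c²)
  = |0·5 + 1·(-5) + 0·1 - (-4)| / √(0² + 1² + 0²)
  = |0 - 5 + 0 + 4| / √(0 + 1 + 0)
  = |-1| / √1
  = 1 / 1
  ≈ 1

1


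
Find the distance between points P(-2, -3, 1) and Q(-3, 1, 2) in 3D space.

d = √[(x₂-x₁)² + (y₂-y₁)² + (z₂-z₁)²]
  = √[(-1)² + 4² + 1²]
  = √[1 + 16 + 1]
  = √18
  ≈ 4.243

4.243


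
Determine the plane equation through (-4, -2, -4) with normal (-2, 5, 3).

The plane through P with normal n = (a, b, c) satisfies n·(r - P) = 0,
i.e. ax + by + cz = a·x₀ + b·y₀ + c·z₀.
d = (-2)·(-4) + 5·(-2) + 3·(-4)
  = 8 - 10 - 12
  = -14
Equation: -2x + 5y + 3z = -14

-2x + 5y + 3z = -14


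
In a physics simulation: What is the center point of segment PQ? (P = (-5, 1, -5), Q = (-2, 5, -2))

M = ((x₁+x₂)/2, (y₁+y₂)/2, (z₁+z₂)/2)
  = ((-5 - 2)/2, (1 + 5)/2, (-5 - 2)/2)
  = (-7/2, 6/2, -7/2)
  = (-3.5, 3, -3.5)

(-3.5, 3, -3.5)


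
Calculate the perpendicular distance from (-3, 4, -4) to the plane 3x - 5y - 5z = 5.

distance = |a·x₀ + b·y₀ + c·z₀ - d| / √(a² + b² + c²)
  = |3·(-3) + (-5)·4 + (-5)·(-4) - 5| / √(3² + (-5)² + (-5)²)
  = |-9 - 20 + 20 - 5| / √(9 + 25 + 25)
  = |-14| / √59
  = 14 / 7.681
  ≈ 1.823

1.823


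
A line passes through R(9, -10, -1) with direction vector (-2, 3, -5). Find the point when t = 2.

P(t) = R + t·d
  = (9 + (-2)·2, -10 + 3·2, -1 + (-5)·2)
  = (9 - 4, -10 + 6, -1 - 10)
  = (5, -4, -11)

(5, -4, -11)


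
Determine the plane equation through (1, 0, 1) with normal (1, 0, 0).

The plane through P with normal n = (a, b, c) satisfies n·(r - P) = 0,
i.e. ax + by + cz = a·x₀ + b·y₀ + c·z₀.
d = 1·1 + 0·0 + 0·1
  = 1 + 0 + 0
  = 1
Equation: x = 1

x = 1


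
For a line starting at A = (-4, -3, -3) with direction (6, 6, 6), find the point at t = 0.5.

P(t) = A + t·d
  = (-4 + 6·0.5, -3 + 6·0.5, -3 + 6·0.5)
  = (-4 + 3, -3 + 3, -3 + 3)
  = (-1, 0, 0)

(-1, 0, 0)


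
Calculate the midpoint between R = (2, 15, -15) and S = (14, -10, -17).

M = ((x₁+x₂)/2, (y₁+y₂)/2, (z₁+z₂)/2)
  = ((2 + 14)/2, (15 - 10)/2, (-15 - 17)/2)
  = (16/2, 5/2, -32/2)
  = (8, 2.5, -16)

(8, 2.5, -16)


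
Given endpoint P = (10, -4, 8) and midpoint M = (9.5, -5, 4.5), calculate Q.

Q = 2M - P
  = (2·9.5 - 10, 2·(-5) - (-4), 2·4.5 - 8)
  = (19 - 10, -10 + 4, 9 - 8)
  = (9, -6, 1)

(9, -6, 1)


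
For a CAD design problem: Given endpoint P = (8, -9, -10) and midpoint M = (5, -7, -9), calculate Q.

Q = 2M - P
  = (2·5 - 8, 2·(-7) - (-9), 2·(-9) - (-10))
  = (10 - 8, -14 + 9, -18 + 10)
  = (2, -5, -8)

(2, -5, -8)


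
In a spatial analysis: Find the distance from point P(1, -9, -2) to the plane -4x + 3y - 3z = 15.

distance = |a·x₀ + b·y₀ + c·z₀ - d| / √(a² + b² + c²)
  = |(-4)·1 + 3·(-9) + (-3)·(-2) - 15| / √((-4)² + 3² + (-3)²)
  = |-4 - 27 + 6 - 15| / √(16 + 9 + 9)
  = |-40| / √34
  = 40 / 5.831
  ≈ 6.86

6.86


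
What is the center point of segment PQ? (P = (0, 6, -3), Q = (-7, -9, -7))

M = ((x₁+x₂)/2, (y₁+y₂)/2, (z₁+z₂)/2)
  = ((0 - 7)/2, (6 - 9)/2, (-3 - 7)/2)
  = (-7/2, -3/2, -10/2)
  = (-3.5, -1.5, -5)

(-3.5, -1.5, -5)


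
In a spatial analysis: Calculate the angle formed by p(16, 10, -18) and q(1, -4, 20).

p·q = 16·1 + 10·(-4) + (-18)·20 = 16 - 40 - 360 = -384
|p| = √(16² + 10² + (-18)²) = √680 ≈ 26.08
|q| = √(1² + (-4)² + 20²) = √417 ≈ 20.42
cos θ = (p·q)/(|p||q|) = -384/(26.08·20.42) ≈ -0.7211
θ = arccos(-0.7211) ≈ 136.1°

136.1°


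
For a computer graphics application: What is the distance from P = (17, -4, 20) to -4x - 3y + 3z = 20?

distance = |a·x₀ + b·y₀ + c·z₀ - d| / √(a² + b² + c²)
  = |(-4)·17 + (-3)·(-4) + 3·20 - 20| / √((-4)² + (-3)² + 3²)
  = |-68 + 12 + 60 - 20| / √(16 + 9 + 9)
  = |-16| / √34
  = 16 / 5.831
  ≈ 2.744

2.744


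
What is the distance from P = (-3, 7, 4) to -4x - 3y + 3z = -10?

distance = |a·x₀ + b·y₀ + c·z₀ - d| / √(a² + b² + c²)
  = |(-4)·(-3) + (-3)·7 + 3·4 - (-10)| / √((-4)² + (-3)² + 3²)
  = |12 - 21 + 12 + 10| / √(16 + 9 + 9)
  = |13| / √34
  = 13 / 5.831
  ≈ 2.229

2.229


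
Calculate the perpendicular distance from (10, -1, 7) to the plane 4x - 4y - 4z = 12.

distance = |a·x₀ + b·y₀ + c·z₀ - d| / √(a² + b² + c²)
  = |4·10 + (-4)·(-1) + (-4)·7 - 12| / √(4² + (-4)² + (-4)²)
  = |40 + 4 - 28 - 12| / √(16 + 16 + 16)
  = |4| / √48
  = 4 / 6.928
  ≈ 0.5774

0.5774


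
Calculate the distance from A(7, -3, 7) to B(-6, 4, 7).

d = √[(x₂-x₁)² + (y₂-y₁)² + (z₂-z₁)²]
  = √[(-13)² + 7² + 0²]
  = √[169 + 49 + 0]
  = √218
  ≈ 14.76

14.76


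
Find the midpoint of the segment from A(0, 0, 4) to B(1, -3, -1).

M = ((x₁+x₂)/2, (y₁+y₂)/2, (z₁+z₂)/2)
  = ((0 + 1)/2, (0 - 3)/2, (4 - 1)/2)
  = (1/2, -3/2, 3/2)
  = (0.5, -1.5, 1.5)

(0.5, -1.5, 1.5)


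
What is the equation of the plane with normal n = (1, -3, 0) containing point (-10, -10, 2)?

The plane through P with normal n = (a, b, c) satisfies n·(r - P) = 0,
i.e. ax + by + cz = a·x₀ + b·y₀ + c·z₀.
d = 1·(-10) + (-3)·(-10) + 0·2
  = -10 + 30 + 0
  = 20
Equation: x - 3y = 20

x - 3y = 20


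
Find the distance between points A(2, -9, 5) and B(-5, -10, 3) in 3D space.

d = √[(x₂-x₁)² + (y₂-y₁)² + (z₂-z₁)²]
  = √[(-7)² + (-1)² + (-2)²]
  = √[49 + 1 + 4]
  = √54
  ≈ 7.348

7.348


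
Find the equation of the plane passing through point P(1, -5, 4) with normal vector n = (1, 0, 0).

The plane through P with normal n = (a, b, c) satisfies n·(r - P) = 0,
i.e. ax + by + cz = a·x₀ + b·y₀ + c·z₀.
d = 1·1 + 0·(-5) + 0·4
  = 1 + 0 + 0
  = 1
Equation: x = 1

x = 1


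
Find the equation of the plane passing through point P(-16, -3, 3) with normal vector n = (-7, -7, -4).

The plane through P with normal n = (a, b, c) satisfies n·(r - P) = 0,
i.e. ax + by + cz = a·x₀ + b·y₀ + c·z₀.
d = (-7)·(-16) + (-7)·(-3) + (-4)·3
  = 112 + 21 - 12
  = 121
Equation: -7x - 7y - 4z = 121

-7x - 7y - 4z = 121


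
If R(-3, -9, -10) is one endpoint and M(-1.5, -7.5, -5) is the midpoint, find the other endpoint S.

S = 2M - R
  = (2·(-1.5) - (-3), 2·(-7.5) - (-9), 2·(-5) - (-10))
  = (-3 + 3, -15 + 9, -10 + 10)
  = (0, -6, 0)

(0, -6, 0)


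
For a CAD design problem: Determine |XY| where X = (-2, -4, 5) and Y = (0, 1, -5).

d = √[(x₂-x₁)² + (y₂-y₁)² + (z₂-z₁)²]
  = √[2² + 5² + (-10)²]
  = √[4 + 25 + 100]
  = √129
  ≈ 11.36

11.36


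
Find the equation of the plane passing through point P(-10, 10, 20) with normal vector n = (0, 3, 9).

The plane through P with normal n = (a, b, c) satisfies n·(r - P) = 0,
i.e. ax + by + cz = a·x₀ + b·y₀ + c·z₀.
d = 0·(-10) + 3·10 + 9·20
  = 0 + 30 + 180
  = 210
Equation: 3y + 9z = 210

3y + 9z = 210


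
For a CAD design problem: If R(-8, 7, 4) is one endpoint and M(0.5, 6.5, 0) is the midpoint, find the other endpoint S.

S = 2M - R
  = (2·0.5 - (-8), 2·6.5 - 7, 2·0 - 4)
  = (1 + 8, 13 - 7, 0 - 4)
  = (9, 6, -4)

(9, 6, -4)


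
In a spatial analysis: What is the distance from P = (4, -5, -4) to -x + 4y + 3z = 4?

distance = |a·x₀ + b·y₀ + c·z₀ - d| / √(a² + b² + c²)
  = |(-1)·4 + 4·(-5) + 3·(-4) - 4| / √((-1)² + 4² + 3²)
  = |-4 - 20 - 12 - 4| / √(1 + 16 + 9)
  = |-40| / √26
  = 40 / 5.099
  ≈ 7.845

7.845


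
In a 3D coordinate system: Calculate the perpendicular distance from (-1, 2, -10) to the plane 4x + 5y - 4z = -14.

distance = |a·x₀ + b·y₀ + c·z₀ - d| / √(a² + b² + c²)
  = |4·(-1) + 5·2 + (-4)·(-10) - (-14)| / √(4² + 5² + (-4)²)
  = |-4 + 10 + 40 + 14| / √(16 + 25 + 16)
  = |60| / √57
  = 60 / 7.55
  ≈ 7.947

7.947


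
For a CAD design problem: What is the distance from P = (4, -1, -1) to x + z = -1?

distance = |a·x₀ + b·y₀ + c·z₀ - d| / √(a² + b² + c²)
  = |1·4 + 0·(-1) + 1·(-1) - (-1)| / √(1² + 0² + 1²)
  = |4 + 0 - 1 + 1| / √(1 + 0 + 1)
  = |4| / √2
  = 4 / 1.414
  ≈ 2.828

2.828


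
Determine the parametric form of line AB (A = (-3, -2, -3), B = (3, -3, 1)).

Direction vector d = B - A = (3 + 3, -3 + 2, 1 + 3) = (6, -1, 4)
Parametric form r = A + t·d:
x = -3 + 6t, y = -2 - t, z = -3 + 4t

x = -3 + 6t, y = -2 - t, z = -3 + 4t


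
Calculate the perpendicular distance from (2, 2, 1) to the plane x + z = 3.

distance = |a·x₀ + b·y₀ + c·z₀ - d| / √(a² + b² + c²)
  = |1·2 + 0·2 + 1·1 - 3| / √(1² + 0² + 1²)
  = |2 + 0 + 1 - 3| / √(1 + 0 + 1)
  = |0| / √2
  = 0 / 1.414
  ≈ 0

0


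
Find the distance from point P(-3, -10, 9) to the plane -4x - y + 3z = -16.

distance = |a·x₀ + b·y₀ + c·z₀ - d| / √(a² + b² + c²)
  = |(-4)·(-3) + (-1)·(-10) + 3·9 - (-16)| / √((-4)² + (-1)² + 3²)
  = |12 + 10 + 27 + 16| / √(16 + 1 + 9)
  = |65| / √26
  = 65 / 5.099
  ≈ 12.75

12.75


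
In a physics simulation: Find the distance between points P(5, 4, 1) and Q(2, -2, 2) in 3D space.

d = √[(x₂-x₁)² + (y₂-y₁)² + (z₂-z₁)²]
  = √[(-3)² + (-6)² + 1²]
  = √[9 + 36 + 1]
  = √46
  ≈ 6.782

6.782


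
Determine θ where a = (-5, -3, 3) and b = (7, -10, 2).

a·b = (-5)·7 + (-3)·(-10) + 3·2 = -35 + 30 + 6 = 1
|a| = √((-5)² + (-3)² + 3²) = √43 ≈ 6.557
|b| = √(7² + (-10)² + 2²) = √153 ≈ 12.37
cos θ = (a·b)/(|a||b|) = 1/(6.557·12.37) ≈ 0.01233
θ = arccos(0.01233) ≈ 89.29°

89.29°


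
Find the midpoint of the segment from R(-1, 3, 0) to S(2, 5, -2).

M = ((x₁+x₂)/2, (y₁+y₂)/2, (z₁+z₂)/2)
  = ((-1 + 2)/2, (3 + 5)/2, (0 - 2)/2)
  = (1/2, 8/2, -2/2)
  = (0.5, 4, -1)

(0.5, 4, -1)


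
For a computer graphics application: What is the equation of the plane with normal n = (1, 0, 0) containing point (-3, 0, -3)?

The plane through P with normal n = (a, b, c) satisfies n·(r - P) = 0,
i.e. ax + by + cz = a·x₀ + b·y₀ + c·z₀.
d = 1·(-3) + 0·0 + 0·(-3)
  = -3 + 0 + 0
  = -3
Equation: x = -3

x = -3


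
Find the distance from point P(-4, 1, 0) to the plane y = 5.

distance = |a·x₀ + b·y₀ + c·z₀ - d| / √(a² + b² + c²)
  = |0·(-4) + 1·1 + 0·0 - 5| / √(0² + 1² + 0²)
  = |0 + 1 + 0 - 5| / √(0 + 1 + 0)
  = |-4| / √1
  = 4 / 1
  ≈ 4

4


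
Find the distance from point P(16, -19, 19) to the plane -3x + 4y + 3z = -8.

distance = |a·x₀ + b·y₀ + c·z₀ - d| / √(a² + b² + c²)
  = |(-3)·16 + 4·(-19) + 3·19 - (-8)| / √((-3)² + 4² + 3²)
  = |-48 - 76 + 57 + 8| / √(9 + 16 + 9)
  = |-59| / √34
  = 59 / 5.831
  ≈ 10.12

10.12


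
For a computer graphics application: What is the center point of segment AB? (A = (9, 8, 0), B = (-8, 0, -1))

M = ((x₁+x₂)/2, (y₁+y₂)/2, (z₁+z₂)/2)
  = ((9 - 8)/2, (8 + 0)/2, (0 - 1)/2)
  = (1/2, 8/2, -1/2)
  = (0.5, 4, -0.5)

(0.5, 4, -0.5)


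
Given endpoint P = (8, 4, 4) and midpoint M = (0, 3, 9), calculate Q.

Q = 2M - P
  = (2·0 - 8, 2·3 - 4, 2·9 - 4)
  = (0 - 8, 6 - 4, 18 - 4)
  = (-8, 2, 14)

(-8, 2, 14)


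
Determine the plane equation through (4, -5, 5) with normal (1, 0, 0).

The plane through P with normal n = (a, b, c) satisfies n·(r - P) = 0,
i.e. ax + by + cz = a·x₀ + b·y₀ + c·z₀.
d = 1·4 + 0·(-5) + 0·5
  = 4 + 0 + 0
  = 4
Equation: x = 4

x = 4


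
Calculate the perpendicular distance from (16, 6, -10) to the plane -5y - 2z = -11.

distance = |a·x₀ + b·y₀ + c·z₀ - d| / √(a² + b² + c²)
  = |0·16 + (-5)·6 + (-2)·(-10) - (-11)| / √(0² + (-5)² + (-2)²)
  = |0 - 30 + 20 + 11| / √(0 + 25 + 4)
  = |1| / √29
  = 1 / 5.385
  ≈ 0.1857

0.1857


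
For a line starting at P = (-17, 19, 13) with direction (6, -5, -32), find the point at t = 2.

P(t) = P + t·d
  = (-17 + 6·2, 19 + (-5)·2, 13 + (-32)·2)
  = (-17 + 12, 19 - 10, 13 - 64)
  = (-5, 9, -51)

(-5, 9, -51)


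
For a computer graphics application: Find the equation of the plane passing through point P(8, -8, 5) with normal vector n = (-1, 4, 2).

The plane through P with normal n = (a, b, c) satisfies n·(r - P) = 0,
i.e. ax + by + cz = a·x₀ + b·y₀ + c·z₀.
d = (-1)·8 + 4·(-8) + 2·5
  = -8 - 32 + 10
  = -30
Equation: -x + 4y + 2z = -30

-x + 4y + 2z = -30


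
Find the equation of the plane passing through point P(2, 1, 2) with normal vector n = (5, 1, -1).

The plane through P with normal n = (a, b, c) satisfies n·(r - P) = 0,
i.e. ax + by + cz = a·x₀ + b·y₀ + c·z₀.
d = 5·2 + 1·1 + (-1)·2
  = 10 + 1 - 2
  = 9
Equation: 5x + y - z = 9

5x + y - z = 9


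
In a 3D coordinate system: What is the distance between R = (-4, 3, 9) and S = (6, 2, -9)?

d = √[(x₂-x₁)² + (y₂-y₁)² + (z₂-z₁)²]
  = √[10² + (-1)² + (-18)²]
  = √[100 + 1 + 324]
  = √425
  ≈ 20.62

20.62


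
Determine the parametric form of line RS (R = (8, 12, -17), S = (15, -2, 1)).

Direction vector d = S - R = (15 - 8, -2 - 12, 1 + 17) = (7, -14, 18)
Parametric form r = R + t·d:
x = 8 + 7t, y = 12 - 14t, z = -17 + 18t

x = 8 + 7t, y = 12 - 14t, z = -17 + 18t


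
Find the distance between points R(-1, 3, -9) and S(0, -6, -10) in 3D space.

d = √[(x₂-x₁)² + (y₂-y₁)² + (z₂-z₁)²]
  = √[1² + (-9)² + (-1)²]
  = √[1 + 81 + 1]
  = √83
  ≈ 9.11

9.11


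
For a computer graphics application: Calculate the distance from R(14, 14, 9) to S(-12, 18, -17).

d = √[(x₂-x₁)² + (y₂-y₁)² + (z₂-z₁)²]
  = √[(-26)² + 4² + (-26)²]
  = √[676 + 16 + 676]
  = √1368
  ≈ 36.99

36.99


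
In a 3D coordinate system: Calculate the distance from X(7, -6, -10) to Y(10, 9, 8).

d = √[(x₂-x₁)² + (y₂-y₁)² + (z₂-z₁)²]
  = √[3² + 15² + 18²]
  = √[9 + 225 + 324]
  = √558
  ≈ 23.62

23.62


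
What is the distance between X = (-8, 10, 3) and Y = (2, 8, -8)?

d = √[(x₂-x₁)² + (y₂-y₁)² + (z₂-z₁)²]
  = √[10² + (-2)² + (-11)²]
  = √[100 + 4 + 121]
  = √225
  ≈ 15

15


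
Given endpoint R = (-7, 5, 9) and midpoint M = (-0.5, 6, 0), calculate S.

S = 2M - R
  = (2·(-0.5) - (-7), 2·6 - 5, 2·0 - 9)
  = (-1 + 7, 12 - 5, 0 - 9)
  = (6, 7, -9)

(6, 7, -9)


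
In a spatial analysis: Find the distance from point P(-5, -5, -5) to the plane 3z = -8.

distance = |a·x₀ + b·y₀ + c·z₀ - d| / √(a² + b² + c²)
  = |0·(-5) + 0·(-5) + 3·(-5) - (-8)| / √(0² + 0² + 3²)
  = |0 + 0 - 15 + 8| / √(0 + 0 + 9)
  = |-7| / √9
  = 7 / 3
  ≈ 2.333

2.333


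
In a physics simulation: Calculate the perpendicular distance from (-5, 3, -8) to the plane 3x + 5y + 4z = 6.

distance = |a·x₀ + b·y₀ + c·z₀ - d| / √(a² + b² + c²)
  = |3·(-5) + 5·3 + 4·(-8) - 6| / √(3² + 5² + 4²)
  = |-15 + 15 - 32 - 6| / √(9 + 25 + 16)
  = |-38| / √50
  = 38 / 7.071
  ≈ 5.374

5.374


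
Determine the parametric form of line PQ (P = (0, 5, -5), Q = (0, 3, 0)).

Direction vector d = Q - P = (0 + 0, 3 - 5, 0 + 5) = (0, -2, 5)
Parametric form r = P + t·d:
x = 0, y = 5 - 2t, z = -5 + 5t

x = 0, y = 5 - 2t, z = -5 + 5t


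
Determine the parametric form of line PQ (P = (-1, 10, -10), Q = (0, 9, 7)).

Direction vector d = Q - P = (0 + 1, 9 - 10, 7 + 10) = (1, -1, 17)
Parametric form r = P + t·d:
x = -1 + t, y = 10 - t, z = -10 + 17t

x = -1 + t, y = 10 - t, z = -10 + 17t


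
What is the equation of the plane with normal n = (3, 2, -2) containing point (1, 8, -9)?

The plane through P with normal n = (a, b, c) satisfies n·(r - P) = 0,
i.e. ax + by + cz = a·x₀ + b·y₀ + c·z₀.
d = 3·1 + 2·8 + (-2)·(-9)
  = 3 + 16 + 18
  = 37
Equation: 3x + 2y - 2z = 37

3x + 2y - 2z = 37


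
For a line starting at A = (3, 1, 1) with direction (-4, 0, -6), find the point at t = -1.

P(t) = A + t·d
  = (3 + (-4)·(-1), 1 + 0·(-1), 1 + (-6)·(-1))
  = (3 + 4, 1 + 0, 1 + 6)
  = (7, 1, 7)

(7, 1, 7)


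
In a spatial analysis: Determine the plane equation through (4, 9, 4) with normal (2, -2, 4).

The plane through P with normal n = (a, b, c) satisfies n·(r - P) = 0,
i.e. ax + by + cz = a·x₀ + b·y₀ + c·z₀.
d = 2·4 + (-2)·9 + 4·4
  = 8 - 18 + 16
  = 6
Equation: 2x - 2y + 4z = 6

2x - 2y + 4z = 6


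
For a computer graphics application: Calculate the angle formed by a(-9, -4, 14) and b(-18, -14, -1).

a·b = (-9)·(-18) + (-4)·(-14) + 14·(-1) = 162 + 56 - 14 = 204
|a| = √((-9)² + (-4)² + 14²) = √293 ≈ 17.12
|b| = √((-18)² + (-14)² + (-1)²) = √521 ≈ 22.83
cos θ = (a·b)/(|a||b|) = 204/(17.12·22.83) ≈ 0.5221
θ = arccos(0.5221) ≈ 58.52°

58.52°


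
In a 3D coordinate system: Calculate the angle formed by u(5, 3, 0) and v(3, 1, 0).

u·v = 5·3 + 3·1 + 0·0 = 15 + 3 + 0 = 18
|u| = √(5² + 3² + 0²) = √34 ≈ 5.831
|v| = √(3² + 1² + 0²) = √10 ≈ 3.162
cos θ = (u·v)/(|u||v|) = 18/(5.831·3.162) ≈ 0.9762
θ = arccos(0.9762) ≈ 12.53°

12.53°


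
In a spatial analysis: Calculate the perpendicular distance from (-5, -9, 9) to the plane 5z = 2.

distance = |a·x₀ + b·y₀ + c·z₀ - d| / √(a² + b² + c²)
  = |0·(-5) + 0·(-9) + 5·9 - 2| / √(0² + 0² + 5²)
  = |0 + 0 + 45 - 2| / √(0 + 0 + 25)
  = |43| / √25
  = 43 / 5
  ≈ 8.6

8.6


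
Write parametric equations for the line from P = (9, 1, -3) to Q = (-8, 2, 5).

Direction vector d = Q - P = (-8 - 9, 2 - 1, 5 + 3) = (-17, 1, 8)
Parametric form r = P + t·d:
x = 9 - 17t, y = 1 + t, z = -3 + 8t

x = 9 - 17t, y = 1 + t, z = -3 + 8t


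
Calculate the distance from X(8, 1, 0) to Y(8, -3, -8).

d = √[(x₂-x₁)² + (y₂-y₁)² + (z₂-z₁)²]
  = √[0² + (-4)² + (-8)²]
  = √[0 + 16 + 64]
  = √80
  ≈ 8.944

8.944


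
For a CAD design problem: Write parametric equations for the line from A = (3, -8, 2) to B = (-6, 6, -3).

Direction vector d = B - A = (-6 - 3, 6 + 8, -3 - 2) = (-9, 14, -5)
Parametric form r = A + t·d:
x = 3 - 9t, y = -8 + 14t, z = 2 - 5t

x = 3 - 9t, y = -8 + 14t, z = 2 - 5t


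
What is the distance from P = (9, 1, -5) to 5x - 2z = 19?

distance = |a·x₀ + b·y₀ + c·z₀ - d| / √(a² + b² + c²)
  = |5·9 + 0·1 + (-2)·(-5) - 19| / √(5² + 0² + (-2)²)
  = |45 + 0 + 10 - 19| / √(25 + 0 + 4)
  = |36| / √29
  = 36 / 5.385
  ≈ 6.685

6.685


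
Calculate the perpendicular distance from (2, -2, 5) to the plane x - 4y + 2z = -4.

distance = |a·x₀ + b·y₀ + c·z₀ - d| / √(a² + b² + c²)
  = |1·2 + (-4)·(-2) + 2·5 - (-4)| / √(1² + (-4)² + 2²)
  = |2 + 8 + 10 + 4| / √(1 + 16 + 4)
  = |24| / √21
  = 24 / 4.583
  ≈ 5.237

5.237


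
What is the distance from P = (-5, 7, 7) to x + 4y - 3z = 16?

distance = |a·x₀ + b·y₀ + c·z₀ - d| / √(a² + b² + c²)
  = |1·(-5) + 4·7 + (-3)·7 - 16| / √(1² + 4² + (-3)²)
  = |-5 + 28 - 21 - 16| / √(1 + 16 + 9)
  = |-14| / √26
  = 14 / 5.099
  ≈ 2.746

2.746


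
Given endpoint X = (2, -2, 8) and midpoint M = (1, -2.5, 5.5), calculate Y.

Y = 2M - X
  = (2·1 - 2, 2·(-2.5) - (-2), 2·5.5 - 8)
  = (2 - 2, -5 + 2, 11 - 8)
  = (0, -3, 3)

(0, -3, 3)


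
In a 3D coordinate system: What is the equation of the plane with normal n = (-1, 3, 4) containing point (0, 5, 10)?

The plane through P with normal n = (a, b, c) satisfies n·(r - P) = 0,
i.e. ax + by + cz = a·x₀ + b·y₀ + c·z₀.
d = (-1)·0 + 3·5 + 4·10
  = 0 + 15 + 40
  = 55
Equation: -x + 3y + 4z = 55

-x + 3y + 4z = 55


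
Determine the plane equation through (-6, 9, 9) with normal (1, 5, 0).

The plane through P with normal n = (a, b, c) satisfies n·(r - P) = 0,
i.e. ax + by + cz = a·x₀ + b·y₀ + c·z₀.
d = 1·(-6) + 5·9 + 0·9
  = -6 + 45 + 0
  = 39
Equation: x + 5y = 39

x + 5y = 39


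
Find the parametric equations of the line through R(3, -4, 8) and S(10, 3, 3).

Direction vector d = S - R = (10 - 3, 3 + 4, 3 - 8) = (7, 7, -5)
Parametric form r = R + t·d:
x = 3 + 7t, y = -4 + 7t, z = 8 - 5t

x = 3 + 7t, y = -4 + 7t, z = 8 - 5t


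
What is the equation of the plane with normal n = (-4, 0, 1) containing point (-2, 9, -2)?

The plane through P with normal n = (a, b, c) satisfies n·(r - P) = 0,
i.e. ax + by + cz = a·x₀ + b·y₀ + c·z₀.
d = (-4)·(-2) + 0·9 + 1·(-2)
  = 8 + 0 - 2
  = 6
Equation: -4x + z = 6

-4x + z = 6


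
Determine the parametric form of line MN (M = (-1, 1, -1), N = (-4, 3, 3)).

Direction vector d = N - M = (-4 + 1, 3 - 1, 3 + 1) = (-3, 2, 4)
Parametric form r = M + t·d:
x = -1 - 3t, y = 1 + 2t, z = -1 + 4t

x = -1 - 3t, y = 1 + 2t, z = -1 + 4t


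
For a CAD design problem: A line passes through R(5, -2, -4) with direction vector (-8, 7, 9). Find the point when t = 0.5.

P(t) = R + t·d
  = (5 + (-8)·0.5, -2 + 7·0.5, -4 + 9·0.5)
  = (5 - 4, -2 + 3.5, -4 + 4.5)
  = (1, 1.5, 0.5)

(1, 1.5, 0.5)


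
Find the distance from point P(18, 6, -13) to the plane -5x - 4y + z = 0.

distance = |a·x₀ + b·y₀ + c·z₀ - d| / √(a² + b² + c²)
  = |(-5)·18 + (-4)·6 + 1·(-13) - 0| / √((-5)² + (-4)² + 1²)
  = |-90 - 24 - 13 + 0| / √(25 + 16 + 1)
  = |-127| / √42
  = 127 / 6.481
  ≈ 19.6

19.6


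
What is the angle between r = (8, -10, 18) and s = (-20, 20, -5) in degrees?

r·s = 8·(-20) + (-10)·20 + 18·(-5) = -160 - 200 - 90 = -450
|r| = √(8² + (-10)² + 18²) = √488 ≈ 22.09
|s| = √((-20)² + 20² + (-5)²) = √825 ≈ 28.72
cos θ = (r·s)/(|r||s|) = -450/(22.09·28.72) ≈ -0.7092
θ = arccos(-0.7092) ≈ 135.2°

135.2°


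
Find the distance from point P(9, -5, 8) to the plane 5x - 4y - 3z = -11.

distance = |a·x₀ + b·y₀ + c·z₀ - d| / √(a² + b² + c²)
  = |5·9 + (-4)·(-5) + (-3)·8 - (-11)| / √(5² + (-4)² + (-3)²)
  = |45 + 20 - 24 + 11| / √(25 + 16 + 9)
  = |52| / √50
  = 52 / 7.071
  ≈ 7.354

7.354


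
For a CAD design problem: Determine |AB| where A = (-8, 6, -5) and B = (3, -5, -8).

d = √[(x₂-x₁)² + (y₂-y₁)² + (z₂-z₁)²]
  = √[11² + (-11)² + (-3)²]
  = √[121 + 121 + 9]
  = √251
  ≈ 15.84

15.84


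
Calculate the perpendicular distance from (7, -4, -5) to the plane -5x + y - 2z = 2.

distance = |a·x₀ + b·y₀ + c·z₀ - d| / √(a² + b² + c²)
  = |(-5)·7 + 1·(-4) + (-2)·(-5) - 2| / √((-5)² + 1² + (-2)²)
  = |-35 - 4 + 10 - 2| / √(25 + 1 + 4)
  = |-31| / √30
  = 31 / 5.477
  ≈ 5.66

5.66


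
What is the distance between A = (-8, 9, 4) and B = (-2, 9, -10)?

d = √[(x₂-x₁)² + (y₂-y₁)² + (z₂-z₁)²]
  = √[6² + 0² + (-14)²]
  = √[36 + 0 + 196]
  = √232
  ≈ 15.23

15.23


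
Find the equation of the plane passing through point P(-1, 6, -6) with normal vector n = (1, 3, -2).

The plane through P with normal n = (a, b, c) satisfies n·(r - P) = 0,
i.e. ax + by + cz = a·x₀ + b·y₀ + c·z₀.
d = 1·(-1) + 3·6 + (-2)·(-6)
  = -1 + 18 + 12
  = 29
Equation: x + 3y - 2z = 29

x + 3y - 2z = 29


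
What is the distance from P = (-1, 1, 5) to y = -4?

distance = |a·x₀ + b·y₀ + c·z₀ - d| / √(a² + b² + c²)
  = |0·(-1) + 1·1 + 0·5 - (-4)| / √(0² + 1² + 0²)
  = |0 + 1 + 0 + 4| / √(0 + 1 + 0)
  = |5| / √1
  = 5 / 1
  ≈ 5

5


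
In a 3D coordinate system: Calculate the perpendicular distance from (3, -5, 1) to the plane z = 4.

distance = |a·x₀ + b·y₀ + c·z₀ - d| / √(a² + b² + c²)
  = |0·3 + 0·(-5) + 1·1 - 4| / √(0² + 0² + 1²)
  = |0 + 0 + 1 - 4| / √(0 + 0 + 1)
  = |-3| / √1
  = 3 / 1
  ≈ 3

3


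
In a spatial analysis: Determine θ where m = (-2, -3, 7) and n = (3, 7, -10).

m·n = (-2)·3 + (-3)·7 + 7·(-10) = -6 - 21 - 70 = -97
|m| = √((-2)² + (-3)² + 7²) = √62 ≈ 7.874
|n| = √(3² + 7² + (-10)²) = √158 ≈ 12.57
cos θ = (m·n)/(|m||n|) = -97/(7.874·12.57) ≈ -0.98
θ = arccos(-0.98) ≈ 168.5°

168.5°


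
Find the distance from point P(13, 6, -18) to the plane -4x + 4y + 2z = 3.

distance = |a·x₀ + b·y₀ + c·z₀ - d| / √(a² + b² + c²)
  = |(-4)·13 + 4·6 + 2·(-18) - 3| / √((-4)² + 4² + 2²)
  = |-52 + 24 - 36 - 3| / √(16 + 16 + 4)
  = |-67| / √36
  = 67 / 6
  ≈ 11.17

11.17


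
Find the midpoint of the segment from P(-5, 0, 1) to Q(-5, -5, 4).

M = ((x₁+x₂)/2, (y₁+y₂)/2, (z₁+z₂)/2)
  = ((-5 - 5)/2, (0 - 5)/2, (1 + 4)/2)
  = (-10/2, -5/2, 5/2)
  = (-5, -2.5, 2.5)

(-5, -2.5, 2.5)


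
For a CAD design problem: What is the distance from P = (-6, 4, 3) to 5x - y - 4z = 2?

distance = |a·x₀ + b·y₀ + c·z₀ - d| / √(a² + b² + c²)
  = |5·(-6) + (-1)·4 + (-4)·3 - 2| / √(5² + (-1)² + (-4)²)
  = |-30 - 4 - 12 - 2| / √(25 + 1 + 16)
  = |-48| / √42
  = 48 / 6.481
  ≈ 7.407

7.407


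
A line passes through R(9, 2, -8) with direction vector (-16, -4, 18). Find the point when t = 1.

P(t) = R + t·d
  = (9 + (-16)·1, 2 + (-4)·1, -8 + 18·1)
  = (9 - 16, 2 - 4, -8 + 18)
  = (-7, -2, 10)

(-7, -2, 10)


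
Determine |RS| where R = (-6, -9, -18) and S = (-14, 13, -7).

d = √[(x₂-x₁)² + (y₂-y₁)² + (z₂-z₁)²]
  = √[(-8)² + 22² + 11²]
  = √[64 + 484 + 121]
  = √669
  ≈ 25.87

25.87


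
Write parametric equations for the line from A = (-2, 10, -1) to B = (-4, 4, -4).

Direction vector d = B - A = (-4 + 2, 4 - 10, -4 + 1) = (-2, -6, -3)
Parametric form r = A + t·d:
x = -2 - 2t, y = 10 - 6t, z = -1 - 3t

x = -2 - 2t, y = 10 - 6t, z = -1 - 3t


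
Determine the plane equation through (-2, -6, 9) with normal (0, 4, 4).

The plane through P with normal n = (a, b, c) satisfies n·(r - P) = 0,
i.e. ax + by + cz = a·x₀ + b·y₀ + c·z₀.
d = 0·(-2) + 4·(-6) + 4·9
  = 0 - 24 + 36
  = 12
Equation: 4y + 4z = 12

4y + 4z = 12


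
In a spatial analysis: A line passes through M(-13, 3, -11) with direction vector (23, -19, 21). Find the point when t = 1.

P(t) = M + t·d
  = (-13 + 23·1, 3 + (-19)·1, -11 + 21·1)
  = (-13 + 23, 3 - 19, -11 + 21)
  = (10, -16, 10)

(10, -16, 10)


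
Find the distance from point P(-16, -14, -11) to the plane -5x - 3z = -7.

distance = |a·x₀ + b·y₀ + c·z₀ - d| / √(a² + b² + c²)
  = |(-5)·(-16) + 0·(-14) + (-3)·(-11) - (-7)| / √((-5)² + 0² + (-3)²)
  = |80 + 0 + 33 + 7| / √(25 + 0 + 9)
  = |120| / √34
  = 120 / 5.831
  ≈ 20.58

20.58


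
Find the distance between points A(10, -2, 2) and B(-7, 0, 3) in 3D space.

d = √[(x₂-x₁)² + (y₂-y₁)² + (z₂-z₁)²]
  = √[(-17)² + 2² + 1²]
  = √[289 + 4 + 1]
  = √294
  ≈ 17.15

17.15


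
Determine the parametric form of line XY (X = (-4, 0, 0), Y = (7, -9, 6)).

Direction vector d = Y - X = (7 + 4, -9 + 0, 6 + 0) = (11, -9, 6)
Parametric form r = X + t·d:
x = -4 + 11t, y = 0 - 9t, z = 0 + 6t

x = -4 + 11t, y = 0 - 9t, z = 0 + 6t


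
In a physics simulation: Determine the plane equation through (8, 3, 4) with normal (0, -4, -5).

The plane through P with normal n = (a, b, c) satisfies n·(r - P) = 0,
i.e. ax + by + cz = a·x₀ + b·y₀ + c·z₀.
d = 0·8 + (-4)·3 + (-5)·4
  = 0 - 12 - 20
  = -32
Equation: -4y - 5z = -32

-4y - 5z = -32


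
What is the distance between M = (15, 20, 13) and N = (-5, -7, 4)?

d = √[(x₂-x₁)² + (y₂-y₁)² + (z₂-z₁)²]
  = √[(-20)² + (-27)² + (-9)²]
  = √[400 + 729 + 81]
  = √1210
  ≈ 34.79

34.79


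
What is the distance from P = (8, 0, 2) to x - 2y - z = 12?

distance = |a·x₀ + b·y₀ + c·z₀ - d| / √(a² + b² + c²)
  = |1·8 + (-2)·0 + (-1)·2 - 12| / √(1² + (-2)² + (-1)²)
  = |8 + 0 - 2 - 12| / √(1 + 4 + 1)
  = |-6| / √6
  = 6 / 2.449
  ≈ 2.449

2.449


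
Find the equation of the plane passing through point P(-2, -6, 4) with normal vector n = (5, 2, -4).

The plane through P with normal n = (a, b, c) satisfies n·(r - P) = 0,
i.e. ax + by + cz = a·x₀ + b·y₀ + c·z₀.
d = 5·(-2) + 2·(-6) + (-4)·4
  = -10 - 12 - 16
  = -38
Equation: 5x + 2y - 4z = -38

5x + 2y - 4z = -38


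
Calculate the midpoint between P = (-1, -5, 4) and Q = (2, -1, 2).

M = ((x₁+x₂)/2, (y₁+y₂)/2, (z₁+z₂)/2)
  = ((-1 + 2)/2, (-5 - 1)/2, (4 + 2)/2)
  = (1/2, -6/2, 6/2)
  = (0.5, -3, 3)

(0.5, -3, 3)


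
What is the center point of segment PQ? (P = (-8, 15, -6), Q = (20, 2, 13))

M = ((x₁+x₂)/2, (y₁+y₂)/2, (z₁+z₂)/2)
  = ((-8 + 20)/2, (15 + 2)/2, (-6 + 13)/2)
  = (12/2, 17/2, 7/2)
  = (6, 8.5, 3.5)

(6, 8.5, 3.5)


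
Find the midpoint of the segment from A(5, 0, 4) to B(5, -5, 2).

M = ((x₁+x₂)/2, (y₁+y₂)/2, (z₁+z₂)/2)
  = ((5 + 5)/2, (0 - 5)/2, (4 + 2)/2)
  = (10/2, -5/2, 6/2)
  = (5, -2.5, 3)

(5, -2.5, 3)


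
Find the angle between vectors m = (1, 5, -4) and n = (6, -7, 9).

m·n = 1·6 + 5·(-7) + (-4)·9 = 6 - 35 - 36 = -65
|m| = √(1² + 5² + (-4)²) = √42 ≈ 6.481
|n| = √(6² + (-7)² + 9²) = √166 ≈ 12.88
cos θ = (m·n)/(|m||n|) = -65/(6.481·12.88) ≈ -0.7785
θ = arccos(-0.7785) ≈ 141.1°

141.1°


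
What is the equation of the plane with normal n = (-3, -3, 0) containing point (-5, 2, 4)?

The plane through P with normal n = (a, b, c) satisfies n·(r - P) = 0,
i.e. ax + by + cz = a·x₀ + b·y₀ + c·z₀.
d = (-3)·(-5) + (-3)·2 + 0·4
  = 15 - 6 + 0
  = 9
Equation: -3x - 3y = 9

-3x - 3y = 9


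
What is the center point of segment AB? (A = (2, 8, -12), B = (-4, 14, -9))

M = ((x₁+x₂)/2, (y₁+y₂)/2, (z₁+z₂)/2)
  = ((2 - 4)/2, (8 + 14)/2, (-12 - 9)/2)
  = (-2/2, 22/2, -21/2)
  = (-1, 11, -10.5)

(-1, 11, -10.5)


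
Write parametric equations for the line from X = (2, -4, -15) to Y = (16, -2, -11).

Direction vector d = Y - X = (16 - 2, -2 + 4, -11 + 15) = (14, 2, 4)
Parametric form r = X + t·d:
x = 2 + 14t, y = -4 + 2t, z = -15 + 4t

x = 2 + 14t, y = -4 + 2t, z = -15 + 4t


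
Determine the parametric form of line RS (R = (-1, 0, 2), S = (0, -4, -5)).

Direction vector d = S - R = (0 + 1, -4 + 0, -5 - 2) = (1, -4, -7)
Parametric form r = R + t·d:
x = -1 + t, y = 0 - 4t, z = 2 - 7t

x = -1 + t, y = 0 - 4t, z = 2 - 7t


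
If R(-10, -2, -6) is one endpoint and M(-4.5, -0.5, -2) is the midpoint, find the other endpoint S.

S = 2M - R
  = (2·(-4.5) - (-10), 2·(-0.5) - (-2), 2·(-2) - (-6))
  = (-9 + 10, -1 + 2, -4 + 6)
  = (1, 1, 2)

(1, 1, 2)


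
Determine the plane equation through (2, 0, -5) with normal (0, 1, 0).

The plane through P with normal n = (a, b, c) satisfies n·(r - P) = 0,
i.e. ax + by + cz = a·x₀ + b·y₀ + c·z₀.
d = 0·2 + 1·0 + 0·(-5)
  = 0 + 0 + 0
  = 0
Equation: y = 0

y = 0


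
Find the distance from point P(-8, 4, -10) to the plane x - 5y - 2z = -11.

distance = |a·x₀ + b·y₀ + c·z₀ - d| / √(a² + b² + c²)
  = |1·(-8) + (-5)·4 + (-2)·(-10) - (-11)| / √(1² + (-5)² + (-2)²)
  = |-8 - 20 + 20 + 11| / √(1 + 25 + 4)
  = |3| / √30
  = 3 / 5.477
  ≈ 0.5477

0.5477


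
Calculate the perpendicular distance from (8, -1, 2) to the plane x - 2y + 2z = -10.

distance = |a·x₀ + b·y₀ + c·z₀ - d| / √(a² + b² + c²)
  = |1·8 + (-2)·(-1) + 2·2 - (-10)| / √(1² + (-2)² + 2²)
  = |8 + 2 + 4 + 10| / √(1 + 4 + 4)
  = |24| / √9
  = 24 / 3
  ≈ 8

8


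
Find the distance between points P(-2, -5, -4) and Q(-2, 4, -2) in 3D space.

d = √[(x₂-x₁)² + (y₂-y₁)² + (z₂-z₁)²]
  = √[0² + 9² + 2²]
  = √[0 + 81 + 4]
  = √85
  ≈ 9.22

9.22


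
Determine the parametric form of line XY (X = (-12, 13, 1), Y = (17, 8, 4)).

Direction vector d = Y - X = (17 + 12, 8 - 13, 4 - 1) = (29, -5, 3)
Parametric form r = X + t·d:
x = -12 + 29t, y = 13 - 5t, z = 1 + 3t

x = -12 + 29t, y = 13 - 5t, z = 1 + 3t


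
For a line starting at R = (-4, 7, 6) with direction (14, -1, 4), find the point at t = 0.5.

P(t) = R + t·d
  = (-4 + 14·0.5, 7 + (-1)·0.5, 6 + 4·0.5)
  = (-4 + 7, 7 - 0.5, 6 + 2)
  = (3, 6.5, 8)

(3, 6.5, 8)


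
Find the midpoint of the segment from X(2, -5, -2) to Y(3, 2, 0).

M = ((x₁+x₂)/2, (y₁+y₂)/2, (z₁+z₂)/2)
  = ((2 + 3)/2, (-5 + 2)/2, (-2 + 0)/2)
  = (5/2, -3/2, -2/2)
  = (2.5, -1.5, -1)

(2.5, -1.5, -1)


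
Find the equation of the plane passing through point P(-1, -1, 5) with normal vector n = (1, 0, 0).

The plane through P with normal n = (a, b, c) satisfies n·(r - P) = 0,
i.e. ax + by + cz = a·x₀ + b·y₀ + c·z₀.
d = 1·(-1) + 0·(-1) + 0·5
  = -1 + 0 + 0
  = -1
Equation: x = -1

x = -1


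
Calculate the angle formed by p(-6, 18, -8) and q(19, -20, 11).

p·q = (-6)·19 + 18·(-20) + (-8)·11 = -114 - 360 - 88 = -562
|p| = √((-6)² + 18² + (-8)²) = √424 ≈ 20.59
|q| = √(19² + (-20)² + 11²) = √882 ≈ 29.7
cos θ = (p·q)/(|p||q|) = -562/(20.59·29.7) ≈ -0.919
θ = arccos(-0.919) ≈ 156.8°

156.8°


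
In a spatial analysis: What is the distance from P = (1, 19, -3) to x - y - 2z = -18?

distance = |a·x₀ + b·y₀ + c·z₀ - d| / √(a² + b² + c²)
  = |1·1 + (-1)·19 + (-2)·(-3) - (-18)| / √(1² + (-1)² + (-2)²)
  = |1 - 19 + 6 + 18| / √(1 + 1 + 4)
  = |6| / √6
  = 6 / 2.449
  ≈ 2.449

2.449


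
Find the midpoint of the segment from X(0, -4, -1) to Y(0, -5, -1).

M = ((x₁+x₂)/2, (y₁+y₂)/2, (z₁+z₂)/2)
  = ((0 + 0)/2, (-4 - 5)/2, (-1 - 1)/2)
  = (0/2, -9/2, -2/2)
  = (0, -4.5, -1)

(0, -4.5, -1)


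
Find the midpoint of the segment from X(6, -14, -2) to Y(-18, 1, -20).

M = ((x₁+x₂)/2, (y₁+y₂)/2, (z₁+z₂)/2)
  = ((6 - 18)/2, (-14 + 1)/2, (-2 - 20)/2)
  = (-12/2, -13/2, -22/2)
  = (-6, -6.5, -11)

(-6, -6.5, -11)


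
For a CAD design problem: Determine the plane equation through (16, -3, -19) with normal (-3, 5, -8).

The plane through P with normal n = (a, b, c) satisfies n·(r - P) = 0,
i.e. ax + by + cz = a·x₀ + b·y₀ + c·z₀.
d = (-3)·16 + 5·(-3) + (-8)·(-19)
  = -48 - 15 + 152
  = 89
Equation: -3x + 5y - 8z = 89

-3x + 5y - 8z = 89


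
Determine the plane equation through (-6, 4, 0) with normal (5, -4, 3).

The plane through P with normal n = (a, b, c) satisfies n·(r - P) = 0,
i.e. ax + by + cz = a·x₀ + b·y₀ + c·z₀.
d = 5·(-6) + (-4)·4 + 3·0
  = -30 - 16 + 0
  = -46
Equation: 5x - 4y + 3z = -46

5x - 4y + 3z = -46


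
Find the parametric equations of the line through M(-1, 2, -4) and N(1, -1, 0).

Direction vector d = N - M = (1 + 1, -1 - 2, 0 + 4) = (2, -3, 4)
Parametric form r = M + t·d:
x = -1 + 2t, y = 2 - 3t, z = -4 + 4t

x = -1 + 2t, y = 2 - 3t, z = -4 + 4t


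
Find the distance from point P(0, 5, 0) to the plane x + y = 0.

distance = |a·x₀ + b·y₀ + c·z₀ - d| / √(a² + b² + c²)
  = |1·0 + 1·5 + 0·0 - 0| / √(1² + 1² + 0²)
  = |0 + 5 + 0 + 0| / √(1 + 1 + 0)
  = |5| / √2
  = 5 / 1.414
  ≈ 3.536

3.536


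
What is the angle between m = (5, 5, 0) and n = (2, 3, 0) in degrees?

m·n = 5·2 + 5·3 + 0·0 = 10 + 15 + 0 = 25
|m| = √(5² + 5² + 0²) = √50 ≈ 7.071
|n| = √(2² + 3² + 0²) = √13 ≈ 3.606
cos θ = (m·n)/(|m||n|) = 25/(7.071·3.606) ≈ 0.9806
θ = arccos(0.9806) ≈ 11.31°

11.31°


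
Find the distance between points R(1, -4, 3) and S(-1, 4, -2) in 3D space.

d = √[(x₂-x₁)² + (y₂-y₁)² + (z₂-z₁)²]
  = √[(-2)² + 8² + (-5)²]
  = √[4 + 64 + 25]
  = √93
  ≈ 9.644

9.644


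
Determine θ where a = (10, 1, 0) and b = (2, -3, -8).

a·b = 10·2 + 1·(-3) + 0·(-8) = 20 - 3 + 0 = 17
|a| = √(10² + 1² + 0²) = √101 ≈ 10.05
|b| = √(2² + (-3)² + (-8)²) = √77 ≈ 8.775
cos θ = (a·b)/(|a||b|) = 17/(10.05·8.775) ≈ 0.1928
θ = arccos(0.1928) ≈ 78.89°

78.89°


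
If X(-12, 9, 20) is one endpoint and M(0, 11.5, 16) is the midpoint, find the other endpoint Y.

Y = 2M - X
  = (2·0 - (-12), 2·11.5 - 9, 2·16 - 20)
  = (0 + 12, 23 - 9, 32 - 20)
  = (12, 14, 12)

(12, 14, 12)


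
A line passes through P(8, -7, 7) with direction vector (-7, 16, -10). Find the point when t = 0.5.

P(t) = P + t·d
  = (8 + (-7)·0.5, -7 + 16·0.5, 7 + (-10)·0.5)
  = (8 - 3.5, -7 + 8, 7 - 5)
  = (4.5, 1, 2)

(4.5, 1, 2)
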